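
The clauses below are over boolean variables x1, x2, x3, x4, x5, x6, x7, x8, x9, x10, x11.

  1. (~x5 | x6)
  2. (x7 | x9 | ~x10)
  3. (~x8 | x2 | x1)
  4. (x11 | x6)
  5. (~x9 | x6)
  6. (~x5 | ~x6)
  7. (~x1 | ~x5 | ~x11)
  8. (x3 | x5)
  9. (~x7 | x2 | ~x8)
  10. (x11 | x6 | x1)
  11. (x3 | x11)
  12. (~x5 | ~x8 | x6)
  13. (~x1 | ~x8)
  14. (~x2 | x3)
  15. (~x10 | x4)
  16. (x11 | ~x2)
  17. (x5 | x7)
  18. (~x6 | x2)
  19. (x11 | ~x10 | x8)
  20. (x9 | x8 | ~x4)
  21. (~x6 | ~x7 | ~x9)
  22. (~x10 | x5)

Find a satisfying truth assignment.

x1=0  x2=1  x3=1  x4=0  x5=0  x6=0  x7=1  x8=0  x9=0  x10=0  x11=1

Check each clause:
  1. (x6 | ~x5) — ~x5 is true.
  2. (~x10 | x9 | x7) — ~x10 is true.
  3. (x1 | ~x8 | x2) — ~x8 is true.
  4. (x6 | x11) — x11 is true.
  5. (x6 | ~x9) — ~x9 is true.
  6. (~x5 | ~x6) — ~x6 is true.
  7. (~x11 | ~x5 | ~x1) — ~x5 is true.
  8. (x3 | x5) — x3 is true.
  9. (~x7 | x2 | ~x8) — ~x8 is true.
  10. (x1 | x6 | x11) — x11 is true.
  11. (x11 | x3) — x11 is true.
  12. (~x8 | ~x5 | x6) — ~x8 is true.
  13. (~x8 | ~x1) — ~x8 is true.
  14. (x3 | ~x2) — x3 is true.
  15. (x4 | ~x10) — ~x10 is true.
  16. (~x2 | x11) — x11 is true.
  17. (x7 | x5) — x7 is true.
  18. (~x6 | x2) — x2 is true.
  19. (~x10 | x11 | x8) — x11 is true.
  20. (x9 | x8 | ~x4) — ~x4 is true.
  21. (~x7 | ~x9 | ~x6) — ~x6 is true.
  22. (x5 | ~x10) — ~x10 is true.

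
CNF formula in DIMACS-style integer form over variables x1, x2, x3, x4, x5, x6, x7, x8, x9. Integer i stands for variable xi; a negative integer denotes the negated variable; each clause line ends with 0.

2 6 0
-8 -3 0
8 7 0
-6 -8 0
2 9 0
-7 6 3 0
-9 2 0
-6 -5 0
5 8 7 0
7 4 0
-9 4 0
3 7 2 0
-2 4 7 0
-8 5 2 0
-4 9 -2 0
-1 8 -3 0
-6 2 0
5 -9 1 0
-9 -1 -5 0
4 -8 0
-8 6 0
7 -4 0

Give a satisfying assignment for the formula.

x1 = T, x2 = T, x3 = F, x4 = F, x5 = F, x6 = T, x7 = T, x8 = F, x9 = F

Set x1 = True and propagate.
Try x2 = True.
For the remaining variables, x3 = False, x4 = False, x5 = False, x6 = True, x7 = True, x8 = False, x9 = False works.
Every clause has at least one true literal under this assignment.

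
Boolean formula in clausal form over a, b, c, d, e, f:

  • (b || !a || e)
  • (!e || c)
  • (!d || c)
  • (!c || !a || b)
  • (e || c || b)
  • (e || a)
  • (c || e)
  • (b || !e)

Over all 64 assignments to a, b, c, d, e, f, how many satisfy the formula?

Split on e, then c.
  e=1, c=1: forces b=1; a, d, f free → 2^3 = 8.
  e=1, c=0: a clause becomes empty — 0.
  e=0, c=1: remaining (a,b,d,f) ∈ {(1,1,0,0); (1,1,0,1); (1,1,1,0); (1,1,1,1)} — 4.
  e=0, c=0: a clause becomes empty — 0.
Total: 8 + 0 + 4 + 0 = 12.

12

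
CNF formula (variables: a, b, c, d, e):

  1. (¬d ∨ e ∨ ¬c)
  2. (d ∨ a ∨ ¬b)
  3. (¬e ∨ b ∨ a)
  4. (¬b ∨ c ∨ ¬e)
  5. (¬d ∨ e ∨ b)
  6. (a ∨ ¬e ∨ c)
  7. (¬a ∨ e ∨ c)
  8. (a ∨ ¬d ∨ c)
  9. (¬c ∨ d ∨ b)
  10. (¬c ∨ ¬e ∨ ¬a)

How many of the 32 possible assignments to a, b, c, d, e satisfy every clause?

5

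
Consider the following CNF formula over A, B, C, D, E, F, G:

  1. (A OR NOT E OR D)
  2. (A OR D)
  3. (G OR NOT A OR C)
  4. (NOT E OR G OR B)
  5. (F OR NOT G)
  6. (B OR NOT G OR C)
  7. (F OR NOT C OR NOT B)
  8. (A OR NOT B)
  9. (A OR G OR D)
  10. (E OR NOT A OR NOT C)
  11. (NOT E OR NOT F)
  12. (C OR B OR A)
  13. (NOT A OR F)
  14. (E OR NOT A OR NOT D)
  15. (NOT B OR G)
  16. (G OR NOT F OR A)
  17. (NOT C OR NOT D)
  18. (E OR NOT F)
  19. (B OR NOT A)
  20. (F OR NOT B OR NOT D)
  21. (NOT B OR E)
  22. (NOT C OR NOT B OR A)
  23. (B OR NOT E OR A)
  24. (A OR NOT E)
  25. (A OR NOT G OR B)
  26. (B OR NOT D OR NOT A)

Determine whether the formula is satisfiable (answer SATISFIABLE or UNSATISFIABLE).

UNSATISFIABLE

A = True:
  propagation gives F=True, E=False; an empty clause results — contradiction.
A = False:
  propagation gives D=True, B=False, C=True; an empty clause results — contradiction.
Every branch closes, so no satisfying assignment exists.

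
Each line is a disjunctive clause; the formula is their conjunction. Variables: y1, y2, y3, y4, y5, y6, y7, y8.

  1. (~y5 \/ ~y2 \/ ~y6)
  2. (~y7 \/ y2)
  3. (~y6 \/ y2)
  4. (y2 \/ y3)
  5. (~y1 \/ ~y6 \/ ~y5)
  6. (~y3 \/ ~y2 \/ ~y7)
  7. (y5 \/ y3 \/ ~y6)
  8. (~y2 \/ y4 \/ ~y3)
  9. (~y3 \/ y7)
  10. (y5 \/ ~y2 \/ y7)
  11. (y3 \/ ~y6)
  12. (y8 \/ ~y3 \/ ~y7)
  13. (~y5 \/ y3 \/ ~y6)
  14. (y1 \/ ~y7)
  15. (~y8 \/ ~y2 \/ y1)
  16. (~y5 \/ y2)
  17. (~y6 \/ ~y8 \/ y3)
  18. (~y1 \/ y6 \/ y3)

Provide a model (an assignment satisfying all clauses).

y1=False, y2=True, y3=False, y4=False, y5=True, y6=False, y7=False, y8=False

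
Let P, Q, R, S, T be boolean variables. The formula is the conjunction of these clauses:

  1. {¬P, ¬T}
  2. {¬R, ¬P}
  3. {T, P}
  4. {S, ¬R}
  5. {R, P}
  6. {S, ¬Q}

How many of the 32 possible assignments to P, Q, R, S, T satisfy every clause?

The models are:
  P=F Q=F R=T S=T T=T
  P=F Q=T R=T S=T T=T
  P=T Q=F R=F S=F T=F
  P=T Q=F R=F S=T T=F
  P=T Q=T R=F S=T T=F
Count: 5.

5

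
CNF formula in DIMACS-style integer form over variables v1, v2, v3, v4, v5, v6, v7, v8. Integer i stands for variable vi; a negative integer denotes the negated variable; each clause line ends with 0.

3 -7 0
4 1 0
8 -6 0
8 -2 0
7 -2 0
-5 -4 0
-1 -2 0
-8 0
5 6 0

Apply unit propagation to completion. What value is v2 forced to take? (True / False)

False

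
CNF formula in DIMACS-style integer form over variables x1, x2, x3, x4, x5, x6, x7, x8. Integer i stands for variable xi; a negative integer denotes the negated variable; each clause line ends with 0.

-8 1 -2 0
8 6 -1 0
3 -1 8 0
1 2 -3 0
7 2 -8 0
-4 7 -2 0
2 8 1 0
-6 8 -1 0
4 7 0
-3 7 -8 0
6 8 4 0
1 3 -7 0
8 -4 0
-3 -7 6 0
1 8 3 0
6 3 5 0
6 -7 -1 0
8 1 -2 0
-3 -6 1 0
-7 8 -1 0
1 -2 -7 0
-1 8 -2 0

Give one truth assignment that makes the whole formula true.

x1=T, x2=F, x3=T, x4=T, x5=F, x6=T, x7=T, x8=T

Try x1 = True.
Set x2 = False and propagate.
The remaining clauses are satisfied by x3 = True, x4 = True, x5 = False, x6 = True, x7 = True, x8 = True.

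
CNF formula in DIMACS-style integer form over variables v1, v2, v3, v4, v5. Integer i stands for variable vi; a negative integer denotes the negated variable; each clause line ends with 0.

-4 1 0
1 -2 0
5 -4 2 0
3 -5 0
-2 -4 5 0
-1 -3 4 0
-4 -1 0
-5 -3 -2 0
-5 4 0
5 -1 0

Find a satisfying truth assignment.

Branch on v1: take v1 = False.
  then v4 is forced to False.
  then v2 is forced to False.
  then v5 is forced to False.
v3 is now unconstrained; take v3 = False.

v1=False  v2=False  v3=False  v4=False  v5=False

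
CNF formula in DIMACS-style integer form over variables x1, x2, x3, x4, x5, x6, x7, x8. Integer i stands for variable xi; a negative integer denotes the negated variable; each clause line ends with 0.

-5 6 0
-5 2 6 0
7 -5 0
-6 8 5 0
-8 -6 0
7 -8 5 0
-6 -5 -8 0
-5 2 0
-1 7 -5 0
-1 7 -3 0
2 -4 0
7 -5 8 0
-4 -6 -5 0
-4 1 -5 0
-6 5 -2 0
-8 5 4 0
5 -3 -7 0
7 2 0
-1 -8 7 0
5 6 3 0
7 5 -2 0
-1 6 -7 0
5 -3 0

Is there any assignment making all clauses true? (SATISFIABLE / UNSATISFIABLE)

Try x1 = False.
Set x2 = True and propagate.
Branch on x3: take x3 = True.
  then x5 is forced to True.
  then x6 is forced to True.
  then x7 is forced to True.
  then x8 is forced to False.
  then x4 is forced to False.
Every clause has at least one true literal under this assignment.
So x1=False  x2=True  x3=True  x4=False  x5=True  x6=True  x7=True  x8=False is a satisfying assignment.

SATISFIABLE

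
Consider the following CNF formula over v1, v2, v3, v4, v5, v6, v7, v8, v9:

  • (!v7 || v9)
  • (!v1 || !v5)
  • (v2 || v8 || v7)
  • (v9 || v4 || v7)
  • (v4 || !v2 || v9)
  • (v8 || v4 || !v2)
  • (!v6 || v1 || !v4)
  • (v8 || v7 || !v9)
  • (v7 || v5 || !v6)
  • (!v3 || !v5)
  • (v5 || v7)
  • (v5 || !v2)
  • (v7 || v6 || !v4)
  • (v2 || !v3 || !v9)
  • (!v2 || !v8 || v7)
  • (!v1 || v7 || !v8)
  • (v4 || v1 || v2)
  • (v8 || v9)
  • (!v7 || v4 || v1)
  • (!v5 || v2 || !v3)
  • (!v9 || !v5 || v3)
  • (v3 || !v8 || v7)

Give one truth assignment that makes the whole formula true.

v1 = True, v2 = False, v3 = False, v4 = False, v5 = False, v6 = True, v7 = True, v8 = False, v9 = True

Try v1 = True.
  then v5 is forced to False.
  then v7 is forced to True.
  then v9 is forced to True.
  then v2 is forced to False.
  then v3 is forced to False.
v4, v6, v8 are now unconstrained; take v4 = False, v6 = True, v8 = False.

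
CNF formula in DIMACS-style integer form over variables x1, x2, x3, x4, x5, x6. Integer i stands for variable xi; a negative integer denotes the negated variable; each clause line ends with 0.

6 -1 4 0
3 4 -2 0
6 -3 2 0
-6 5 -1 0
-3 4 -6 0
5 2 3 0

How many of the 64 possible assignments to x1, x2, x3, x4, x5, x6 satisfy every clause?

26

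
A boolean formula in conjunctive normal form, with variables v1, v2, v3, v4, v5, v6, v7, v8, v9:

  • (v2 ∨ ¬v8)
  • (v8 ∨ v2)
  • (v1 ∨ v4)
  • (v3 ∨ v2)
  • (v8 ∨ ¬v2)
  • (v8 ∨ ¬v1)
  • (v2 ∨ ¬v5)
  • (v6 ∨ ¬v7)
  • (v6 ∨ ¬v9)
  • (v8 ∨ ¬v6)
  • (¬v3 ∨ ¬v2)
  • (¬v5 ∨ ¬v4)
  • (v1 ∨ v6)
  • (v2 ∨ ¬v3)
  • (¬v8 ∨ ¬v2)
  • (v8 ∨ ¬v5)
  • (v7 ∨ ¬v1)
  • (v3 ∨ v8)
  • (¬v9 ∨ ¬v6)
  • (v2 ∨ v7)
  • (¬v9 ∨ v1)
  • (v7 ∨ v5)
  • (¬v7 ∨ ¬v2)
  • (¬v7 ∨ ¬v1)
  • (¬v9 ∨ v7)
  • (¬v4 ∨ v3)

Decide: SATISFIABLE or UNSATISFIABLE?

UNSATISFIABLE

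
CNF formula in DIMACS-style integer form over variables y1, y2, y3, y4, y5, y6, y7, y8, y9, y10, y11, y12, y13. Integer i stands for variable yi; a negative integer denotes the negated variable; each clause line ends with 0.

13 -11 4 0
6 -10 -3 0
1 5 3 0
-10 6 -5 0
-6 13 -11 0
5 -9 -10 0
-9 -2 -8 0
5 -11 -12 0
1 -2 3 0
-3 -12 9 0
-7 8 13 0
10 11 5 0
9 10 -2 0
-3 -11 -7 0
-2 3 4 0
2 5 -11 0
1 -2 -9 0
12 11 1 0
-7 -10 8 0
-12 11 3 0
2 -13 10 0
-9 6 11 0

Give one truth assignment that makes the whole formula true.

y1 = 0  y2 = 0  y3 = 1  y4 = 1  y5 = 1  y6 = 1  y7 = 0  y8 = 0  y9 = 1  y10 = 1  y11 = 0  y12 = 1  y13 = 1

Check each clause:
  1. (y4 OR y13 OR NOT y11) — NOT y11 is true.
  2. (y6 OR NOT y10 OR NOT y3) — y6 is true.
  3. (y3 OR y5 OR y1) — y3 is true.
  4. (NOT y5 OR y6 OR NOT y10) — y6 is true.
  5. (y13 OR NOT y11 OR NOT y6) — y13 is true.
  6. (NOT y9 OR y5 OR NOT y10) — y5 is true.
  7. (NOT y9 OR NOT y8 OR NOT y2) — NOT y8 is true.
  8. (NOT y12 OR y5 OR NOT y11) — NOT y11 is true.
  9. (y3 OR y1 OR NOT y2) — y3 is true.
  10. (NOT y3 OR y9 OR NOT y12) — y9 is true.
  11. (y13 OR NOT y7 OR y8) — NOT y7 is true.
  12. (y11 OR y10 OR y5) — y10 is true.
  13. (y10 OR y9 OR NOT y2) — y9 is true.
  14. (NOT y7 OR NOT y11 OR NOT y3) — NOT y7 is true.
  15. (y4 OR y3 OR NOT y2) — y3 is true.
  16. (y2 OR y5 OR NOT y11) — NOT y11 is true.
  17. (y1 OR NOT y2 OR NOT y9) — NOT y2 is true.
  18. (y11 OR y12 OR y1) — y12 is true.
  19. (NOT y10 OR y8 OR NOT y7) — NOT y7 is true.
  20. (y11 OR y3 OR NOT y12) — y3 is true.
  21. (y10 OR NOT y13 OR y2) — y10 is true.
  22. (y6 OR NOT y9 OR y11) — y6 is true.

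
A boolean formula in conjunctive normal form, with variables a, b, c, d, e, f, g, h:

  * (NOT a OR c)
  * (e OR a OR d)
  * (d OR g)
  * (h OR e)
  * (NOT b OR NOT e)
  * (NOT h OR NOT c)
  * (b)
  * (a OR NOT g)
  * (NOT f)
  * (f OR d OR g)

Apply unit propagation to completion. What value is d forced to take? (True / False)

(b) stands alone — b = True.
From (NOT e OR NOT b) and b = True: e = False.
(h OR e): since e = False, the clause reduces to (h). h = True.
(NOT c OR NOT h) with h = True leaves only NOT c, so c = False.
(c OR NOT a) with c = False leaves only NOT a, so a = False.
From (e OR d OR a) and a = False, e = False: d = True.

True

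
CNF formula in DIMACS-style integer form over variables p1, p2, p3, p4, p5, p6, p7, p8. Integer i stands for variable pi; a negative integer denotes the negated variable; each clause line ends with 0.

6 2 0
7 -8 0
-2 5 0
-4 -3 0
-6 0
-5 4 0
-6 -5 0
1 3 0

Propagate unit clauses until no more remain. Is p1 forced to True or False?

(~p6) stands alone — p6 = False.
(p2 | p6) with p6 = False leaves only p2, so p2 = True.
In (p5 | ~p2), ~p2 is now false; p5 must hold, so p5 = True.
From (p4 | ~p5) and p5 = True: p4 = True.
(~p3 | ~p4): since p4 = True, the clause reduces to (~p3). p3 = False.
(p3 | p1): since p3 = False, the clause reduces to (p1). p1 = True.

True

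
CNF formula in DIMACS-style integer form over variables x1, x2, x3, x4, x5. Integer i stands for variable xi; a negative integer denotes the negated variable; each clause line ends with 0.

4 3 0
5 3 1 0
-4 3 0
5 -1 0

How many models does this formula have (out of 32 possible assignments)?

Case analysis on x3 and x1:
  x3=1, x1=1: remaining (x2,x4,x5) ∈ {(0,0,1); (0,1,1); (1,0,1); (1,1,1)} — 4.
  x3=1, x1=0: x2, x4, x5 free → 2^3 = 8.
  x3=0, x1=1: a clause becomes empty — 0.
  x3=0, x1=0: a clause becomes empty — 0.
Total: 4 + 8 + 0 + 0 = 12.

12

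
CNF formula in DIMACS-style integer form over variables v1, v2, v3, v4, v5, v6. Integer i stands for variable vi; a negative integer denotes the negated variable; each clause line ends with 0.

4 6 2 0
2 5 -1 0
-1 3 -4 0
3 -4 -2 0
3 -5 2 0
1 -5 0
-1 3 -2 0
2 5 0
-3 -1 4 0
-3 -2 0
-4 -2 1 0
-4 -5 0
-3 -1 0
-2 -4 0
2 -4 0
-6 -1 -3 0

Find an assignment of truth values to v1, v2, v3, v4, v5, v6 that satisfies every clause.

v1=0, v2=1, v3=0, v4=0, v5=0, v6=0

Branch on v1: take v1 = False.
  then v5 is forced to False.
  then v2 is forced to True.
  then v3 is forced to False.
  then v4 is forced to False.
v6 is now unconstrained; take v6 = False.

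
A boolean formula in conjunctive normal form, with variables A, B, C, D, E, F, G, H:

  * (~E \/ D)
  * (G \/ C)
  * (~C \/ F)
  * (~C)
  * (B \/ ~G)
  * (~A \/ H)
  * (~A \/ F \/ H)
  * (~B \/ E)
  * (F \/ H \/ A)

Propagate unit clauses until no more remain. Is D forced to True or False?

True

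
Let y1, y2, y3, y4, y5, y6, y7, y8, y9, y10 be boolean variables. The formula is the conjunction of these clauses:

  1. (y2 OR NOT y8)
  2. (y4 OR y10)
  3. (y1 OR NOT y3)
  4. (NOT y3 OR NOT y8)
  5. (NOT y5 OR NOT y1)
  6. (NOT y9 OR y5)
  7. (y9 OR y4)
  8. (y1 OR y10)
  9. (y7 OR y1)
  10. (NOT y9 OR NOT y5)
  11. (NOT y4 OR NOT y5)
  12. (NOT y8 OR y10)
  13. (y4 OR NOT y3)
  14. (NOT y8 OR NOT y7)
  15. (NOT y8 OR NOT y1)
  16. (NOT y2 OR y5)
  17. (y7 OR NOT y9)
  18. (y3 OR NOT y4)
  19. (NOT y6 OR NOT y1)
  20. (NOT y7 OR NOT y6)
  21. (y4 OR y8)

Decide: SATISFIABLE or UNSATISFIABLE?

SATISFIABLE

y6 occurs only negated in the remaining clauses — set y6 = False.
Try y1 = True.
  then y5 is forced to False.
  then y9 is forced to False.
  then y4 is forced to True.
  then y8 is forced to False.
  then y2 is forced to False.
  then y3 is forced to True.
y7, y10 are now unconstrained; take y7 = False, y10 = False.
Every clause has at least one true literal under this assignment.
So y1=1, y2=0, y3=1, y4=1, y5=0, y6=0, y7=0, y8=0, y9=0, y10=0 is a satisfying assignment.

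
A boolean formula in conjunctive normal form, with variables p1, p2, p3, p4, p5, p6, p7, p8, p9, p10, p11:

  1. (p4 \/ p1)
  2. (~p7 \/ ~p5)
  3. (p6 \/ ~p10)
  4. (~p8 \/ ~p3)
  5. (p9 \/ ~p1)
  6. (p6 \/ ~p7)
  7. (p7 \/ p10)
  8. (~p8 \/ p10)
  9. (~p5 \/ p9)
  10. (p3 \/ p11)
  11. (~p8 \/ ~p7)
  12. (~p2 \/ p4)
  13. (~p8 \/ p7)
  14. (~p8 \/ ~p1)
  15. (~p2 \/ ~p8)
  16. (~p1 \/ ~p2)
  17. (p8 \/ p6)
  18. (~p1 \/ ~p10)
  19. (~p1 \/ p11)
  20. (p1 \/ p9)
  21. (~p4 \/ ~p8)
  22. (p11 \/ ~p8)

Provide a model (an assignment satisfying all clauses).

Pure literal: p2 appears only negated; assign p2 = False.
p6 occurs only positively in the remaining clauses — set p6 = True.
Try p1 = False.
  then p4 is forced to True.
  then p9 is forced to True.
  then p8 is forced to False.
Branch on p3: take p3 = True.
Set p5 = True and propagate.
  then p7 is forced to False.
  then p10 is forced to True.
p11 is now unconstrained; take p11 = False.

p1=False, p2=False, p3=True, p4=True, p5=True, p6=True, p7=False, p8=False, p9=True, p10=True, p11=False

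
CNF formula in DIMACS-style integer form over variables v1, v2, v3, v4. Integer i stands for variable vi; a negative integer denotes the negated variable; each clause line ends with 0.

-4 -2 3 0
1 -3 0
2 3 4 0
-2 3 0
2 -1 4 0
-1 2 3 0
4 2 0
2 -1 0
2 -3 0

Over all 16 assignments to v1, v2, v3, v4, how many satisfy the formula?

The models are:
  v1=F v2=F v3=F v4=T
  v1=T v2=T v3=T v4=F
  v1=T v2=T v3=T v4=T
Count: 3.

3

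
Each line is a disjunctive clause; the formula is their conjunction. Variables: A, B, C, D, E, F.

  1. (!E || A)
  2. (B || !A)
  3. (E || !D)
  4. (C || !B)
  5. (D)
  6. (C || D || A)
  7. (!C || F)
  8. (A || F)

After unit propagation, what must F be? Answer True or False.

True

Unit clause (D) sets D = True.
In (!D || E), !D is now false; E must hold, so E = True.
In (!E || A), !E is now false; A must hold, so A = True.
(B || !A) with A = True leaves only B, so B = True.
In (!B || C), !B is now false; C must hold, so C = True.
In (!C || F), !C is now false; F must hold, so F = True.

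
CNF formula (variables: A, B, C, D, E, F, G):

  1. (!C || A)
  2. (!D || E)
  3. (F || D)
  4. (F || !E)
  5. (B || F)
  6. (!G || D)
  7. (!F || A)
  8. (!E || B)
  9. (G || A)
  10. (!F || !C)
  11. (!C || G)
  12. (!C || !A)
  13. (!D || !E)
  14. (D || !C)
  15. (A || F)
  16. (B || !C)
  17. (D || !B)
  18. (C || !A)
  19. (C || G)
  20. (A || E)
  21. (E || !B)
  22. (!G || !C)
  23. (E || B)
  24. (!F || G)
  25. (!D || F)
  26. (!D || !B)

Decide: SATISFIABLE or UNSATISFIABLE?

UNSATISFIABLE

C = True:
  propagation gives A=True; an empty clause results — contradiction.
C = False:
  propagation gives A=False, F=False; an empty clause results — contradiction.
Every branch closes, so no satisfying assignment exists.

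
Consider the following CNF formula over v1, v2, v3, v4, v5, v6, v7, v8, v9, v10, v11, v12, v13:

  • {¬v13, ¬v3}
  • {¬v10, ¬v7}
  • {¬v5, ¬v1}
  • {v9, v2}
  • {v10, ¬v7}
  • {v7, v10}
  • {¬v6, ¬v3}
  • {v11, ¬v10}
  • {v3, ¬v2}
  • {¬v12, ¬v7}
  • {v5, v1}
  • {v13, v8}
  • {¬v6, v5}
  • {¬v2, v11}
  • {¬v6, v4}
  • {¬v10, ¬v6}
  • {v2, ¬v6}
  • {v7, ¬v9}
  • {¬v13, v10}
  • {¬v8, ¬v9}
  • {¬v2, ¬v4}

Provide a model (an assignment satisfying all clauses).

v6 occurs only negated in the remaining clauses — set v6 = False.
Pure literal: v11 appears only positively; assign v11 = True.
Set v1 = True and propagate.
  then v5 is forced to False.
The remaining clauses are satisfied by v2 = True, v3 = True, v4 = False, v7 = False, v8 = True, v9 = False, v10 = True, v12 = False, v13 = False.
Check each clause:
  1. {¬v3, ¬v13} — ¬v13 is true.
  2. {¬v7, ¬v10} — ¬v7 is true.
  3. {¬v5, ¬v1} — ¬v5 is true.
  4. {v9, v2} — v2 is true.
  5. {v10, ¬v7} — ¬v7 is true.
  6. {v7, v10} — v10 is true.
  7. {¬v6, ¬v3} — ¬v6 is true.
  8. {v11, ¬v10} — v11 is true.
  9. {v3, ¬v2} — v3 is true.
  10. {¬v12, ¬v7} — ¬v7 is true.
  11. {v1, v5} — v1 is true.
  12. {v8, v13} — v8 is true.
  13. {¬v6, v5} — ¬v6 is true.
  14. {¬v2, v11} — v11 is true.
  15. {¬v6, v4} — ¬v6 is true.
  16. {¬v6, ¬v10} — ¬v6 is true.
  17. {¬v6, v2} — ¬v6 is true.
  18. {v7, ¬v9} — ¬v9 is true.
  19. {¬v13, v10} — v10 is true.
  20. {¬v9, ¬v8} — ¬v9 is true.
  21. {¬v2, ¬v4} — ¬v4 is true.

v1 = T, v2 = T, v3 = T, v4 = F, v5 = F, v6 = F, v7 = F, v8 = T, v9 = F, v10 = T, v11 = T, v12 = F, v13 = F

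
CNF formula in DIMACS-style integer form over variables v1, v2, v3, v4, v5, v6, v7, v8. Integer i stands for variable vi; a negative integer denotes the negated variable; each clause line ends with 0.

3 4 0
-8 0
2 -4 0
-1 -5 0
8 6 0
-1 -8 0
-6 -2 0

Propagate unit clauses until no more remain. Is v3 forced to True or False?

True

(¬v8) is a unit clause: v8 = False.
In (v6 ∨ v8), v8 is now false; v6 must hold, so v6 = True.
In (¬v6 ∨ ¬v2), ¬v6 is now false; ¬v2 must hold, so v2 = False.
From (¬v4 ∨ v2) and v2 = False: v4 = False.
(v3 ∨ v4): since v4 = False, the clause reduces to (v3). v3 = True.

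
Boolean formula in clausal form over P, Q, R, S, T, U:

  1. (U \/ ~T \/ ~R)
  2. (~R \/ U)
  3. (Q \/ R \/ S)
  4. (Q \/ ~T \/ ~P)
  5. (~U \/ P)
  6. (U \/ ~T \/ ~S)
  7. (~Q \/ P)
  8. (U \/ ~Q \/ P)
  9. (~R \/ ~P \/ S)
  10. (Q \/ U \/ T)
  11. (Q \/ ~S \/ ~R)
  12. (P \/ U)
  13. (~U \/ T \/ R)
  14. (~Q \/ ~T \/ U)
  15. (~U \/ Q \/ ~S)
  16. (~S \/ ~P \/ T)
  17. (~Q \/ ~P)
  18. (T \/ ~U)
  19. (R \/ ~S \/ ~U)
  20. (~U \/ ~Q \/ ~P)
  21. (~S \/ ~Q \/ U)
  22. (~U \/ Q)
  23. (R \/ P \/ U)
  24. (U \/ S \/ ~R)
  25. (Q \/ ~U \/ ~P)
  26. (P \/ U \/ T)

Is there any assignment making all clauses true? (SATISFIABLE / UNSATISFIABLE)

U = True:
  propagation gives P=True, Q=False; an empty clause results — contradiction.
U = False:
  propagation gives R=False, P=True, Q=False, S=True; an empty clause results — contradiction.
Every branch closes, so no satisfying assignment exists.

UNSATISFIABLE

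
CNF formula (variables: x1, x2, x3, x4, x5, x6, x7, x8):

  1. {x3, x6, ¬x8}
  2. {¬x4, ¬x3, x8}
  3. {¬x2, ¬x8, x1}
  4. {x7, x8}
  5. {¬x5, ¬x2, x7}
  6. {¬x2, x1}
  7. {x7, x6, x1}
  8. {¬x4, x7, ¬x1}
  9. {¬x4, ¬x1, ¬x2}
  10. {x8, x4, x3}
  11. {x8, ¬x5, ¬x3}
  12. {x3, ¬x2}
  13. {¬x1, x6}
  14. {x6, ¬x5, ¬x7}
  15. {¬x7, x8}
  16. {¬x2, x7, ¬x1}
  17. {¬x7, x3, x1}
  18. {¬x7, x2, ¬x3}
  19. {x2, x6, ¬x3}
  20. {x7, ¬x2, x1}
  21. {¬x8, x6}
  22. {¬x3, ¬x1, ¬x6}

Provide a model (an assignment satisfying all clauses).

x1 = True, x2 = False, x3 = False, x4 = False, x5 = False, x6 = True, x7 = False, x8 = True

Check each clause:
  1. {¬x8, x3, x6} — x6 is true.
  2. {¬x4, ¬x3, x8} — x8 is true.
  3. {¬x8, x1, ¬x2} — x1 is true.
  4. {x7, x8} — x8 is true.
  5. {x7, ¬x2, ¬x5} — ¬x5 is true.
  6. {x1, ¬x2} — x1 is true.
  7. {x7, x6, x1} — x1 is true.
  8. {¬x1, x7, ¬x4} — ¬x4 is true.
  9. {¬x2, ¬x1, ¬x4} — ¬x4 is true.
  10. {x3, x4, x8} — x8 is true.
  11. {¬x5, x8, ¬x3} — x8 is true.
  12. {x3, ¬x2} — ¬x2 is true.
  13. {¬x1, x6} — x6 is true.
  14. {¬x5, ¬x7, x6} — ¬x7 is true.
  15. {x8, ¬x7} — x8 is true.
  16. {¬x1, ¬x2, x7} — ¬x2 is true.
  17. {x1, x3, ¬x7} — ¬x7 is true.
  18. {x2, ¬x3, ¬x7} — ¬x7 is true.
  19. {x6, x2, ¬x3} — ¬x3 is true.
  20. {x1, x7, ¬x2} — x1 is true.
  21. {¬x8, x6} — x6 is true.
  22. {¬x1, ¬x6, ¬x3} — ¬x3 is true.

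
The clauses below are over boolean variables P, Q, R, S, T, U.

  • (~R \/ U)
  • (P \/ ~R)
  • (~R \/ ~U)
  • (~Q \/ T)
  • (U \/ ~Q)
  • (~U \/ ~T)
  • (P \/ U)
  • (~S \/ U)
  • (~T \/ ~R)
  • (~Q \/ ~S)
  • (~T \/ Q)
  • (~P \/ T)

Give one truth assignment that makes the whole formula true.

R occurs only negated in the remaining clauses — set R = False.
S occurs only negated in the remaining clauses — set S = False.
Try P = False.
  then U is forced to True.
  then T is forced to False.
  then Q is forced to False.
Every clause has at least one true literal under this assignment.

P=False, Q=False, R=False, S=False, T=False, U=True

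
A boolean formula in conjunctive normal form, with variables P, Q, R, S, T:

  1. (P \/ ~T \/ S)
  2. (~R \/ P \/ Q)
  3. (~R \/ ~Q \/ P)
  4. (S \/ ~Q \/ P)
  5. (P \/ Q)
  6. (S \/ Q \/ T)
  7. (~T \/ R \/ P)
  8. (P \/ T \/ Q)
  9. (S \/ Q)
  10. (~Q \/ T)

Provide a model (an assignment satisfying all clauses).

P = True, Q = True, R = False, S = True, T = True

Check each clause:
  1. (~T \/ S \/ P) — P is true.
  2. (Q \/ P \/ ~R) — P is true.
  3. (P \/ ~Q \/ ~R) — P is true.
  4. (~Q \/ P \/ S) — P is true.
  5. (P \/ Q) — P is true.
  6. (S \/ T \/ Q) — Q is true.
  7. (P \/ ~T \/ R) — P is true.
  8. (P \/ T \/ Q) — P is true.
  9. (Q \/ S) — Q is true.
  10. (T \/ ~Q) — T is true.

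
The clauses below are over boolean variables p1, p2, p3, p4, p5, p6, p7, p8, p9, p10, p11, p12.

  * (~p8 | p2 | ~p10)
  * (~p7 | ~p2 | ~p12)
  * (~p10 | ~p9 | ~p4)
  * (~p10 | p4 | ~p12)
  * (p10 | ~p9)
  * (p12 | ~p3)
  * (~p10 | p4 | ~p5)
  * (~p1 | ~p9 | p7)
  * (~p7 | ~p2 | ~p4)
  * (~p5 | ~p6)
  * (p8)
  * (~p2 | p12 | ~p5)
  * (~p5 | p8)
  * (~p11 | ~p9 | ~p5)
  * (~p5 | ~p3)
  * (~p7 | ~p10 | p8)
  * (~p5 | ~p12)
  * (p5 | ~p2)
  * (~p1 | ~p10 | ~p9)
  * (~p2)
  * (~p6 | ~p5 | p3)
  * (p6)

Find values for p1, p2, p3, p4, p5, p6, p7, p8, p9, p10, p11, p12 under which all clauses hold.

The clause (p8) is unit: p8 must be True.
Unit propagation: (~p2) forces p2 = False.
The clause (~p10) is unit: p10 must be False.
Unit propagation: (~p9) forces p9 = False.
(p6) is a unit clause, so p6 = True.
(~p5) is a unit clause, so p5 = False.
Pure literal: p12 appears only positively; assign p12 = True.
p1, p3, p4, p7, p11 are now unconstrained; take p1 = True, p3 = True, p4 = True, p7 = True, p11 = True.
Every clause has at least one true literal under this assignment.

p1=1, p2=0, p3=1, p4=1, p5=0, p6=1, p7=1, p8=1, p9=0, p10=0, p11=1, p12=1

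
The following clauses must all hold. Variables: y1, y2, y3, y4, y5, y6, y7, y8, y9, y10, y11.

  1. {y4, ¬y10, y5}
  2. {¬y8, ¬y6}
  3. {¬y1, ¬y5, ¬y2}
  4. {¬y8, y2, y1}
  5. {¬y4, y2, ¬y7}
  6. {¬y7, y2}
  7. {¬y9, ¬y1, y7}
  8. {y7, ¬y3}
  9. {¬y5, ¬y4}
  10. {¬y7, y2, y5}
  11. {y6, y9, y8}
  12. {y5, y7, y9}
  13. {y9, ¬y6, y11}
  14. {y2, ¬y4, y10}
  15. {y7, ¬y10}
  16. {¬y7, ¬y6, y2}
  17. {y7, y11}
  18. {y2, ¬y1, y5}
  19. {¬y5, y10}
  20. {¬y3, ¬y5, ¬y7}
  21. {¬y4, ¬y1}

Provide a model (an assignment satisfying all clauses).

y1=False  y2=True  y3=False  y4=True  y5=False  y6=False  y7=True  y8=False  y9=True  y10=True  y11=True

Pure literal: y3 appears only negated; assign y3 = False.
y11 occurs only positively in the remaining clauses — set y11 = True.
Branch on y1: take y1 = False.
Branch on y2: take y2 = True.
Branch on y4: take y4 = True.
  then y5 is forced to False.
The remaining clauses are satisfied by y6 = False, y7 = True, y8 = False, y9 = True, y10 = True.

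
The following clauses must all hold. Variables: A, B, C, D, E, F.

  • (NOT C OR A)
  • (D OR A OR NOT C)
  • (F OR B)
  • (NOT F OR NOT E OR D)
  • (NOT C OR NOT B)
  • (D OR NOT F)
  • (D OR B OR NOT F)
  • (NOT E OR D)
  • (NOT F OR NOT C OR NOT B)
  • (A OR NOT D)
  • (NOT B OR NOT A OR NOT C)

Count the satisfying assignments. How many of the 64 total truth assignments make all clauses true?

10

Case analysis on D and B:
  D=T, B=T: remaining (A,C,E,F) ∈ {(T,F,F,F); (T,F,F,T); (T,F,T,F); (T,F,T,T)} — 4.
  D=T, B=F: remaining (A,C,E,F) ∈ {(T,F,F,T); (T,F,T,T); (T,T,F,T); (T,T,T,T)} — 4.
  D=F, B=T: remaining (A,C,E,F) ∈ {(F,F,F,F); (T,F,F,F)} — 2.
  D=F, B=F: a clause becomes empty — 0.
Total: 4 + 4 + 2 + 0 = 10.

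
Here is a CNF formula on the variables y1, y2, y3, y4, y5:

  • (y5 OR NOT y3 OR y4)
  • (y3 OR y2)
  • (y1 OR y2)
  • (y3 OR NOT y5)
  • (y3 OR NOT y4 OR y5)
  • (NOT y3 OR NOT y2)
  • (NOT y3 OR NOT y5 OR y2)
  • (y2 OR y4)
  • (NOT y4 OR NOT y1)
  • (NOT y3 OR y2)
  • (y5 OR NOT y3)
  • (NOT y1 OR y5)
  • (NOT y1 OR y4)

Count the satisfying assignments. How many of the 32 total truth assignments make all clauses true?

The models are:
  y1=F y2=T y3=F y4=F y5=F
That's 1 in total.

1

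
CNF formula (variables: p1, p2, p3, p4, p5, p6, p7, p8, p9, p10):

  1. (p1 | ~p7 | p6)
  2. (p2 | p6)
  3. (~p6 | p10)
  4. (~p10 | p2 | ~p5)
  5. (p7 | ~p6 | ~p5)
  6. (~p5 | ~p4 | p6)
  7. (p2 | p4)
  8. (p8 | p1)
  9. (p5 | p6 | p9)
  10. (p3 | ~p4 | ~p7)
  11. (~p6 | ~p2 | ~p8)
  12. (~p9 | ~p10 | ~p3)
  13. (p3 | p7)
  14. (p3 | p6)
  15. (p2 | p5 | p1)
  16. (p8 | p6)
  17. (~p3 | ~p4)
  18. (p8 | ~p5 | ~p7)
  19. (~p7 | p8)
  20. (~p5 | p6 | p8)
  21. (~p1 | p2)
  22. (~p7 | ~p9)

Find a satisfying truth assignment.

p1=True, p2=True, p3=True, p4=False, p5=False, p6=True, p7=False, p8=False, p9=False, p10=True

Branch on p1: take p1 = True.
  then p2 is forced to True.
Try p3 = True.
  then p4 is forced to False.
Branch on p5: take p5 = False.
For the remaining variables, p6 = True, p7 = False, p8 = False, p9 = False, p10 = True works.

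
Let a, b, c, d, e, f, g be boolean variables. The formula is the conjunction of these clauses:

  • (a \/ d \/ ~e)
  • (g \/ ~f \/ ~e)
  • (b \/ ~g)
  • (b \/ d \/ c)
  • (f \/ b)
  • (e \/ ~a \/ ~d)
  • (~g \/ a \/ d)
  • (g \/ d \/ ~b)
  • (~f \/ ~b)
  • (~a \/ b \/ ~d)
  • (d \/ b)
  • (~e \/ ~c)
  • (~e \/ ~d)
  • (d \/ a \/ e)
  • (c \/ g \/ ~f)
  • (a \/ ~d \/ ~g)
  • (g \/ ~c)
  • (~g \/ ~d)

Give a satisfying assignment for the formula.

a=True, b=True, c=True, d=False, e=False, f=False, g=True

Branch on a: take a = True.
Set b = True and propagate.
  then f is forced to False.
The remaining clauses are satisfied by c = True, d = False, e = False, g = True.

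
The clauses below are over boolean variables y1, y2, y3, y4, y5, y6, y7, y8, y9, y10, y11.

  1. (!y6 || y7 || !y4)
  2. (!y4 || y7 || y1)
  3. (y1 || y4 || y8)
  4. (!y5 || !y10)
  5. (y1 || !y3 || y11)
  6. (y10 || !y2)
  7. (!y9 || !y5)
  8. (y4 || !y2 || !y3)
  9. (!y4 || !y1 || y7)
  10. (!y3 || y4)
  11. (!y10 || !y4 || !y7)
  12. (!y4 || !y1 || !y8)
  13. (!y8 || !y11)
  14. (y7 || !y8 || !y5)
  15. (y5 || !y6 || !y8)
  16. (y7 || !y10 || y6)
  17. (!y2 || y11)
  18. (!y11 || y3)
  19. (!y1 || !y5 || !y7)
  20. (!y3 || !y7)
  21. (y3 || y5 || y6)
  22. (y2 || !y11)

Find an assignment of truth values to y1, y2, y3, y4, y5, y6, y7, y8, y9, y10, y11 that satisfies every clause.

Pure literal: y9 appears only negated; assign y9 = False.
Branch on y1: take y1 = False.
Branch on y2: take y2 = False.
  then y11 is forced to False.
  then y3 is forced to False.
The remaining clauses are satisfied by y4 = True, y5 = True, y6 = False, y7 = True, y8 = False, y10 = False.

y1 = False, y2 = False, y3 = False, y4 = True, y5 = True, y6 = False, y7 = True, y8 = False, y9 = False, y10 = False, y11 = False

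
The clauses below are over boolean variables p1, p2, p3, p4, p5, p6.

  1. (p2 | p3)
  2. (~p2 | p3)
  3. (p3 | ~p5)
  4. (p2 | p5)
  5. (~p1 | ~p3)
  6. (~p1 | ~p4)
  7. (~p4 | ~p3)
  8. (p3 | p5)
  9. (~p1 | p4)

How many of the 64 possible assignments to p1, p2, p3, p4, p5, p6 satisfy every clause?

6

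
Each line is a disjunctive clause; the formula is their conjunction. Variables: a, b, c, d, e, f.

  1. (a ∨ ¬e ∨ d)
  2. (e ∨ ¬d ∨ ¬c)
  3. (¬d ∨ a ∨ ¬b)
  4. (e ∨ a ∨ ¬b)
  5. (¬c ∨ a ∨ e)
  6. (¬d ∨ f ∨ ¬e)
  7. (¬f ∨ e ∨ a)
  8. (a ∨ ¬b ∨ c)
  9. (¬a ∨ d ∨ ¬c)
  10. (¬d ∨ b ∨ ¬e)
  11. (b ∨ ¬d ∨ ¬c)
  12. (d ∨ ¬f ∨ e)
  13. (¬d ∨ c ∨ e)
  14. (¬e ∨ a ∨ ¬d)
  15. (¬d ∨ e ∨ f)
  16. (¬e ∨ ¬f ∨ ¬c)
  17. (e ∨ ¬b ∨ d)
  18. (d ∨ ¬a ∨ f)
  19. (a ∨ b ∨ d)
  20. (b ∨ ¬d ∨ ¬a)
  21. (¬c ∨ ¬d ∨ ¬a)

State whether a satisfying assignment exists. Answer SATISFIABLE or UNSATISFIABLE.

SATISFIABLE

Set a = True and propagate.
Try b = True.
For the remaining variables, c = False, d = True, e = True, f = True works.
So a = T, b = T, c = F, d = T, e = T, f = T is a satisfying assignment.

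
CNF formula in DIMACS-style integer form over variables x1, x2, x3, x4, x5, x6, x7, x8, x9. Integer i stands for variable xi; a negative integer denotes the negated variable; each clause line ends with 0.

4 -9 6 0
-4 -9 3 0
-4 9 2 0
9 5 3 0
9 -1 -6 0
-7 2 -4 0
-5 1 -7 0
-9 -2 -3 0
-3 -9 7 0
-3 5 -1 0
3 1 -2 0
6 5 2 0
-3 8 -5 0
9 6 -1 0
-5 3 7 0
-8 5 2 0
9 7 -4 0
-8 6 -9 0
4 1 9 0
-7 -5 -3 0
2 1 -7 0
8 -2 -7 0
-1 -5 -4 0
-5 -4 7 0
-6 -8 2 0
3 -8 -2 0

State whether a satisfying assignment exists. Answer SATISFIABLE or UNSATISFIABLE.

SATISFIABLE

Set x1 = True and propagate.
Try x2 = True.
Try x3 = False.
  then x8 is forced to False.
  then x7 is forced to False.
  then x5 is forced to False.
  then x9 is forced to True.
  then x4 is forced to False.
  then x6 is forced to True.
So x1=T  x2=T  x3=F  x4=F  x5=F  x6=T  x7=F  x8=F  x9=T is a satisfying assignment.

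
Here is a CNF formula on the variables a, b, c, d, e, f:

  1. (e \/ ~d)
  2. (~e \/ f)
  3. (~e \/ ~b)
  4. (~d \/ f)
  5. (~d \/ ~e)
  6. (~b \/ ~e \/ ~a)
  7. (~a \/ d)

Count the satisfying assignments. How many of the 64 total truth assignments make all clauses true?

Split on e, then d.
  e=T, d=T: a clause becomes empty — 0.
  e=T, d=F: remaining (a,b,c,f) ∈ {(F,F,F,T); (F,F,T,T)} — 2.
  e=F, d=T: a clause becomes empty — 0.
  e=F, d=F: forces a=F; b, c, f free → 2^3 = 8.
Total: 0 + 2 + 0 + 8 = 10.

10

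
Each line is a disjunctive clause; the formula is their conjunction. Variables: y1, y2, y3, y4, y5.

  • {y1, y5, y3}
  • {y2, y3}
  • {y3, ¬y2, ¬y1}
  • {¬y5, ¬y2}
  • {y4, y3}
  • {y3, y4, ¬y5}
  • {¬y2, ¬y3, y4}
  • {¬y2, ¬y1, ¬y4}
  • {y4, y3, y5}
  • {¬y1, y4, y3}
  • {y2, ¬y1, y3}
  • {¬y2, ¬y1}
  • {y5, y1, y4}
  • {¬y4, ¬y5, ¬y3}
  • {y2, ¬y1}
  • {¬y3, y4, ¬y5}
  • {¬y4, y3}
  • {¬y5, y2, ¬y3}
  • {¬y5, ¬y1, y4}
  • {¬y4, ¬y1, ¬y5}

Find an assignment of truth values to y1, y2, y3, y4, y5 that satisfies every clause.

y1=False  y2=True  y3=True  y4=True  y5=False

Check each clause:
  1. {y3, y1, y5} — y3 is true.
  2. {y2, y3} — y2 is true.
  3. {¬y1, ¬y2, y3} — y3 is true.
  4. {¬y5, ¬y2} — ¬y5 is true.
  5. {y3, y4} — y3 is true.
  6. {y3, ¬y5, y4} — y3 is true.
  7. {y4, ¬y2, ¬y3} — y4 is true.
  8. {¬y1, ¬y2, ¬y4} — ¬y1 is true.
  9. {y3, y4, y5} — y3 is true.
  10. {¬y1, y3, y4} — y3 is true.
  11. {¬y1, y2, y3} — y2 is true.
  12. {¬y1, ¬y2} — ¬y1 is true.
  13. {y1, y5, y4} — y4 is true.
  14. {¬y5, ¬y3, ¬y4} — ¬y5 is true.
  15. {y2, ¬y1} — y2 is true.
  16. {¬y5, ¬y3, y4} — ¬y5 is true.
  17. {¬y4, y3} — y3 is true.
  18. {¬y5, ¬y3, y2} — y2 is true.
  19. {¬y5, y4, ¬y1} — ¬y5 is true.
  20. {¬y1, ¬y4, ¬y5} — ¬y5 is true.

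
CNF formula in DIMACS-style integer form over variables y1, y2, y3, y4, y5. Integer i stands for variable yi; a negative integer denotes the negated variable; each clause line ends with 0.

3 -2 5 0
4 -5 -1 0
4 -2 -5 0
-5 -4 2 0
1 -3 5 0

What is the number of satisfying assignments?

Case analysis on y5 and y2:
  y5=T, y2=T: remaining (y1,y3,y4) ∈ {(F,F,T); (F,T,T); (T,F,T); (T,T,T)} — 4.
  y5=T, y2=F: remaining (y1,y3,y4) ∈ {(F,F,F); (F,T,F)} — 2.
  y5=F, y2=T: remaining (y1,y3,y4) ∈ {(T,T,F); (T,T,T)} — 2.
  y5=F, y2=F: y4 free; 3 ways for (y1,y3) × 2^1 = 6.
Total: 4 + 2 + 2 + 6 = 14.

14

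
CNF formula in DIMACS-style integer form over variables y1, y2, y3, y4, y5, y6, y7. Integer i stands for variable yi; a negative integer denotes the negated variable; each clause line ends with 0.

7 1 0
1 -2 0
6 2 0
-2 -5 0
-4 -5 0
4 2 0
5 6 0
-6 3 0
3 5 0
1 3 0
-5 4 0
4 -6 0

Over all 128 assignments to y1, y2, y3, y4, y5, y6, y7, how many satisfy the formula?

Satisfying assignments:
  y1=0 y2=0 y3=1 y4=1 y5=0 y6=1 y7=1
  y1=1 y2=0 y3=1 y4=1 y5=0 y6=1 y7=0
  y1=1 y2=0 y3=1 y4=1 y5=0 y6=1 y7=1
  y1=1 y2=1 y3=1 y4=1 y5=0 y6=1 y7=0
  y1=1 y2=1 y3=1 y4=1 y5=0 y6=1 y7=1
Count: 5.

5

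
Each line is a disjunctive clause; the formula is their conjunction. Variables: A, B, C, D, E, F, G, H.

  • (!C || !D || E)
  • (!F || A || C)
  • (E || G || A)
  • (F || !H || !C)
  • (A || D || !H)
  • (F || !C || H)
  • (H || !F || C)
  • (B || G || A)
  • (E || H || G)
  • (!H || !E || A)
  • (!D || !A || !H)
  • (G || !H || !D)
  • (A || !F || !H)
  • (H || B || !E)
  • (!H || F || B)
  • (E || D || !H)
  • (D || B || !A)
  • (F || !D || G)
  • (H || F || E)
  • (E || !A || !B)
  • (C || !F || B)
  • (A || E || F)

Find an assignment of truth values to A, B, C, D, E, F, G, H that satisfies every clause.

A=True, B=True, C=True, D=True, E=True, F=True, G=True, H=False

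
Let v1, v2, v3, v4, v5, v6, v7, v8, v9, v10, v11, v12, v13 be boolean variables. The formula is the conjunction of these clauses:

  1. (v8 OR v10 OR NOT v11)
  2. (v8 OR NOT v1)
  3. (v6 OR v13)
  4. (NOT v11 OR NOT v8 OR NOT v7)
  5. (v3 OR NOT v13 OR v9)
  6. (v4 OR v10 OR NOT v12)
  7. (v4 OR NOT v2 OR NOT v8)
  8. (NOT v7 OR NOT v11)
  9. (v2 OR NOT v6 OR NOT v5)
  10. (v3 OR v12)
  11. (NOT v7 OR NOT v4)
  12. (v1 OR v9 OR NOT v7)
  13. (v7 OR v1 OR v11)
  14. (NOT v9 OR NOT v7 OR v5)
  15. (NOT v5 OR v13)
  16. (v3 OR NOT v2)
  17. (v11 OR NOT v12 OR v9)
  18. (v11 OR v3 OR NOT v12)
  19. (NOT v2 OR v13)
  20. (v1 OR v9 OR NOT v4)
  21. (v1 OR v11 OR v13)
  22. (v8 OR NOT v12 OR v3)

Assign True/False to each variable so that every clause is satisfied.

v1 = False, v2 = False, v3 = True, v4 = True, v5 = False, v6 = True, v7 = False, v8 = False, v9 = True, v10 = True, v11 = True, v12 = True, v13 = False

Pure literal: v3 appears only positively; assign v3 = True.
Pure literal: v10 appears only positively; assign v10 = True.
Branch on v1: take v1 = False.
The remaining clauses are satisfied by v2 = False, v4 = True, v5 = False, v6 = True, v7 = False, v8 = False, v9 = True, v11 = True, v12 = True, v13 = False.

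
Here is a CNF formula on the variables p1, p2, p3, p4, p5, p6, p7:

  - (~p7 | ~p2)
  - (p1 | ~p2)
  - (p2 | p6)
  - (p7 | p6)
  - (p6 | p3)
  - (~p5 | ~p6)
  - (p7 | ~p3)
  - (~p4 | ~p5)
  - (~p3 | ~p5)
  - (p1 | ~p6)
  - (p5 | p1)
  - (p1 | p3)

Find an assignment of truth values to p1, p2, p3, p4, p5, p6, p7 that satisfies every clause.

p1 = True  p2 = False  p3 = False  p4 = True  p5 = False  p6 = True  p7 = False

Check each clause:
  1. (~p7 | ~p2) — ~p7 is true.
  2. (~p2 | p1) — p1 is true.
  3. (p6 | p2) — p6 is true.
  4. (p7 | p6) — p6 is true.
  5. (p6 | p3) — p6 is true.
  6. (~p5 | ~p6) — ~p5 is true.
  7. (~p3 | p7) — ~p3 is true.
  8. (~p4 | ~p5) — ~p5 is true.
  9. (~p5 | ~p3) — ~p5 is true.
  10. (~p6 | p1) — p1 is true.
  11. (p5 | p1) — p1 is true.
  12. (p3 | p1) — p1 is true.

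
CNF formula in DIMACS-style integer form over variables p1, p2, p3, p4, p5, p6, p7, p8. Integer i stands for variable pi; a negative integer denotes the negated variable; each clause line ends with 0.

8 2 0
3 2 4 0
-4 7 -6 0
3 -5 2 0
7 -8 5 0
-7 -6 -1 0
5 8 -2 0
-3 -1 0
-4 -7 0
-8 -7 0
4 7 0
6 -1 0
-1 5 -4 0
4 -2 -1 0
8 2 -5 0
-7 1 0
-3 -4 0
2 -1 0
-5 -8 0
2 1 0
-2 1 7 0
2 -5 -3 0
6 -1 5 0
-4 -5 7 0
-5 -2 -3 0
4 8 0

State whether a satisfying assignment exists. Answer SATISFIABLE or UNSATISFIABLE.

p2 = True:
  p7 = True:
    propagation gives p4=False, p8=False; an empty clause results — contradiction.
  p7 = False:
    propagation gives p4=True, p6=False, p1=False; an empty clause results — contradiction.
p2 = False:
  propagation gives p8=True, p7=False, p5=True; an empty clause results — contradiction.
Every branch closes, so no satisfying assignment exists.

UNSATISFIABLE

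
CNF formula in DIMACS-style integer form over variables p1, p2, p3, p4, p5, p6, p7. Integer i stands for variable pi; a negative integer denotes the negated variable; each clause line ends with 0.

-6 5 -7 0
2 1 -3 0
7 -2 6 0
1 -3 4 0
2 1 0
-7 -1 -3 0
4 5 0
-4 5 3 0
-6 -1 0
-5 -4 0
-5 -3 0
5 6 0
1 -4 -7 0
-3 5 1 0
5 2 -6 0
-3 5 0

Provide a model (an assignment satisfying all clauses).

p1=False, p2=True, p3=False, p4=False, p5=True, p6=True, p7=True

Set p1 = False and propagate.
  then p2 is forced to True.
Try p3 = False.
The remaining clauses are satisfied by p4 = False, p5 = True, p6 = True, p7 = True.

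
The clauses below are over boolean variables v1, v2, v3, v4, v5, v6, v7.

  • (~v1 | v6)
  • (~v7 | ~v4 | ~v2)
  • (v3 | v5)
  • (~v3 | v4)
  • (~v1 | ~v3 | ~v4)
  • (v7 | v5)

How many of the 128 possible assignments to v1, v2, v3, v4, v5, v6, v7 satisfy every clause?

29

Case analysis on v3 and v4:
  v3=T, v4=T: v6 free; 4 ways for (v1,v2,v5,v7) × 2^1 = 8.
  v3=T, v4=F: a clause becomes empty — 0.
  v3=F, v4=T: 9 of the 32 assignments to (v1,v2,v5,v6,v7) work.
  v3=F, v4=F: v2, v7 free; 3 ways for (v1,v5,v6) × 2^2 = 12.
Total: 8 + 0 + 9 + 12 = 29.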